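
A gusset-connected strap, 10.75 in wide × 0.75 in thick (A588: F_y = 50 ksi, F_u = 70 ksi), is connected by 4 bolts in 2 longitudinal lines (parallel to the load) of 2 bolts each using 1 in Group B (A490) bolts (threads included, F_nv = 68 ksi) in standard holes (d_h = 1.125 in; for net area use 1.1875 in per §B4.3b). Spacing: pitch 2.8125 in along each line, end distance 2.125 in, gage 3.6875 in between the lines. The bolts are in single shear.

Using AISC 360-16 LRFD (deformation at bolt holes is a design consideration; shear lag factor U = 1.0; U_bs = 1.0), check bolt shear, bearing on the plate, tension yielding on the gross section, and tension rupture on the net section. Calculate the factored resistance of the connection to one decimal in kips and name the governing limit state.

Bolt shear: A_b = π(1)²/4 = 0.7854 in². φR_n = 0.75 × 68 × 0.7854 × 4 × 1 = 160.2 kips.
Bearing (0.75 in plate, F_u = 70 ksi): end bolts L_c = 2.125 − 1.125/2 = 1.5625, R_n = min(1.2×1.5625×0.75×70, 2.4×1×0.75×70) = 98.438 kips/bolt; interior L_c = 2.8125 − 1.125 = 1.6875, R_n = 106.31 kips/bolt. φR_n = 0.75 × (2×98.438 + 2×106.31) = 307.1 kips.
Tension yield (gross): A_g = 10.75×0.75 = 8.0625 in². φR_n = 0.90 × 50 × 8.0625 = 362.8 kips.
Tension rupture (net): A_n = (10.75 − 2×1.1875)×0.75 = 6.2813 in² (U = 1.0, A_e = A_n). φR_n = 0.75 × 70 × 6.2813 = 329.8 kips.
Governing: min(160.2, 307.1, 362.8, 329.8) = 160.2 kips → bolt shear.

160.2 kips (bolt shear governs)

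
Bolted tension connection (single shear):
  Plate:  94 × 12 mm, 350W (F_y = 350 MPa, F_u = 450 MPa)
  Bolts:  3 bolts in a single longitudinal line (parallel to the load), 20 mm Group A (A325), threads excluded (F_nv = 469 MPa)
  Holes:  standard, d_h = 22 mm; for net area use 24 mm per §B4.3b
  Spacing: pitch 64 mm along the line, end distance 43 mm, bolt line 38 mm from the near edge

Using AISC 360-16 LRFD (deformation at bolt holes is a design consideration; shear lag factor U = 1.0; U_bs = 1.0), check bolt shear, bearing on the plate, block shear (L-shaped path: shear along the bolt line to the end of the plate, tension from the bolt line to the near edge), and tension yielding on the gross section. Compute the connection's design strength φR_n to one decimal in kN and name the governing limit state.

Bolt shear: A_b = π(20)²/4 = 314.16 mm². φR_n = 0.75 × 469 × 314.16 × 3 × 1 = 331.5 kN.
Bearing (12 mm plate, F_u = 450 MPa): end bolts L_c = 43 − 22/2 = 32, R_n = min(1.2×32×12×450, 2.4×20×12×450) = 207.36 kN/bolt; interior L_c = 64 − 22 = 42, R_n = 259.2 kN/bolt. φR_n = 0.75 × (1×207.36 + 2×259.2) = 544.3 kN.
Block shear: shear path 1×[43+2×64] = 1×171 mm, A_gv = 2052, A_nv = 1×(171 − 2.5×24)×12 = 1332 mm²; tension to near edge: (38 − 0.5×24)×12 = 312 mm². R_n = min(0.6×450×1332, 0.6×350×2052) + 1.0×450×312 = min(359.64, 430.92) + 140.4 = 500.04 kN. φR_n = 0.75 × 500.04 = 375.0 kN.
Tension yield (gross): A_g = 94×12 = 1128 mm². φR_n = 0.90 × 350 × 1128 = 355.3 kN.
Governing: min(331.5, 544.3, 375.0, 355.3) = 331.5 kN → bolt shear.

331.5 kN (bolt shear governs)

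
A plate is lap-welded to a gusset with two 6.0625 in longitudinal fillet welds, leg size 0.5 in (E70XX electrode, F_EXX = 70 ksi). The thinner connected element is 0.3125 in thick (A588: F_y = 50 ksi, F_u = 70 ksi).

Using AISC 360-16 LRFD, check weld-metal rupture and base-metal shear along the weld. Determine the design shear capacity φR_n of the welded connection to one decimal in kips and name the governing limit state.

113.7 kips (base-metal shear governs)

Weld metal: throat = 0.707×0.5 = 0.3535 in, L = 2×6.0625 = 12.125 in. φR_n = 0.75 × 0.6 × 70 × 0.3535 × 12.125 = 135.0 kips.
Base metal shear (0.3125 in plate): yield φR_n = 1.0×0.6×50×0.3125×12.125 = 113.7 kips; rupture φR_n = 0.75×0.6×70×0.3125×12.125 = 119.4 kips; take 113.7 kips (yield).
Governing: min(135.0, 113.7) = 113.7 kips → base-metal shear.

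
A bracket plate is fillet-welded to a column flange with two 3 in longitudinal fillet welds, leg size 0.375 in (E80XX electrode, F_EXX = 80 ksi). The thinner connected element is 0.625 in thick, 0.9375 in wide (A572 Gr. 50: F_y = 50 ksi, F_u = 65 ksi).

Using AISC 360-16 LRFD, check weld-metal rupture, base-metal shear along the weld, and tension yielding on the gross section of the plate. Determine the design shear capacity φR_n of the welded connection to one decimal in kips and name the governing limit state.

26.4 kips (gross-section yield governs)

Weld metal: throat = 0.707×0.375 = 0.26513 in, L = 2×3 = 6 in. φR_n = 0.75 × 0.6 × 80 × 0.26513 × 6 = 57.3 kips.
Base metal shear (0.625 in plate): yield φR_n = 1.0×0.6×50×0.625×6 = 112.5 kips; rupture φR_n = 0.75×0.6×65×0.625×6 = 109.7 kips; take 109.7 kips (rupture).
Tension yield (gross): A_g = 0.9375×0.625 = 0.58594 in². φR_n = 0.90 × 50 × 0.58594 = 26.4 kips.
Governing: min(57.3, 109.7, 26.4) = 26.4 kips → gross-section yield.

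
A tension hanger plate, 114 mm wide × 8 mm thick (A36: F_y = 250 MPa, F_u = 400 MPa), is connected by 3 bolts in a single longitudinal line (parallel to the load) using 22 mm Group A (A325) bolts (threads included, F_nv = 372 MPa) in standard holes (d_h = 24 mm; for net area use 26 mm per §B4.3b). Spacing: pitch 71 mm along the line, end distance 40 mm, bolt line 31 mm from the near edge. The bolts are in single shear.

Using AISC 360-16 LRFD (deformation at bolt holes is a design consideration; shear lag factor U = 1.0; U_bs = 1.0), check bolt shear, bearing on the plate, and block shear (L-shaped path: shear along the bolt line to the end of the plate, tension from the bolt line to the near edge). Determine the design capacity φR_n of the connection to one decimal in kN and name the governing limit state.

Bolt shear: A_b = π(22)²/4 = 380.13 mm². φR_n = 0.75 × 372 × 380.13 × 3 × 1 = 318.2 kN.
Bearing (8 mm plate, F_u = 400 MPa): end bolts L_c = 40 − 24/2 = 28, R_n = min(1.2×28×8×400, 2.4×22×8×400) = 107.52 kN/bolt; interior L_c = 71 − 24 = 47, R_n = 168.96 kN/bolt. φR_n = 0.75 × (1×107.52 + 2×168.96) = 334.1 kN.
Block shear: shear path 1×[40+2×71] = 1×182 mm, A_gv = 1456, A_nv = 1×(182 − 2.5×26)×8 = 936 mm²; tension to near edge: (31 − 0.5×26)×8 = 144 mm². R_n = min(0.6×400×936, 0.6×250×1456) + 1.0×400×144 = min(224.64, 218.4) + 57.6 = 276 kN. φR_n = 0.75 × 276 = 207.0 kN.
Governing: min(318.2, 334.1, 207.0) = 207.0 kN → block shear.

207.0 kN (block shear governs)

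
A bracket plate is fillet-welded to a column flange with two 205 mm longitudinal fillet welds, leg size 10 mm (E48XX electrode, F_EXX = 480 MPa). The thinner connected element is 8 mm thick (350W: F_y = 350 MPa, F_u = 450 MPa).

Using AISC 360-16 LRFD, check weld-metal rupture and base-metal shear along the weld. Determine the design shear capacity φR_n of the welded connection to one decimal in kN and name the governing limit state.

626.1 kN (weld metal governs)

Weld metal: throat = 0.707×10 = 7.07 mm, L = 2×205 = 410 mm. φR_n = 0.75 × 0.6 × 480 × 7.07 × 410 = 626.1 kN.
Base metal shear (8 mm plate): yield φR_n = 1.0×0.6×350×8×410 = 688.8 kN; rupture φR_n = 0.75×0.6×450×8×410 = 664.2 kN; take 664.2 kN (rupture).
Governing: min(626.1, 664.2) = 626.1 kN → weld metal.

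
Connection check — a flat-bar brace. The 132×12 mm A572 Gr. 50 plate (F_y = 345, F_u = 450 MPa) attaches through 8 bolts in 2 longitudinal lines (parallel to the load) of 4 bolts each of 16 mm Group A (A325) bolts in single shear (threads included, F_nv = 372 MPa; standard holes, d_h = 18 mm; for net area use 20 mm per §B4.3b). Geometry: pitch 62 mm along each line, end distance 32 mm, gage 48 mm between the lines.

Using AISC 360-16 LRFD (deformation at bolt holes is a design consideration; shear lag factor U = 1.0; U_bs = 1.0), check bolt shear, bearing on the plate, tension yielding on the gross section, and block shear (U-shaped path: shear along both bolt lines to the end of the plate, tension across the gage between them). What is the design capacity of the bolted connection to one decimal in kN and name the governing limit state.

448.8 kN (bolt shear governs)

Bolt shear: A_b = π(16)²/4 = 201.06 mm². φR_n = 0.75 × 372 × 201.06 × 8 × 1 = 448.8 kN.
Bearing (12 mm plate, F_u = 450 MPa): end bolts L_c = 32 − 18/2 = 23, R_n = min(1.2×23×12×450, 2.4×16×12×450) = 149.04 kN/bolt; interior L_c = 62 − 18 = 44, R_n = 207.36 kN/bolt. φR_n = 0.75 × (2×149.04 + 6×207.36) = 1156.7 kN.
Tension yield (gross): A_g = 132×12 = 1584 mm². φR_n = 0.90 × 345 × 1584 = 491.8 kN.
Block shear: shear path 2×[32+3×62] = 2×218 mm, A_gv = 5232, A_nv = 2×(218 − 3.5×20)×12 = 3552 mm²; tension across gage: (48 − 1×20)×12 = 336 mm². R_n = min(0.6×450×3552, 0.6×345×5232) + 1.0×450×336 = min(959.04, 1083) + 151.2 = 1110.2 kN. φR_n = 0.75 × 1110.2 = 832.7 kN.
Governing: min(448.8, 1156.7, 491.8, 832.7) = 448.8 kN → bolt shear.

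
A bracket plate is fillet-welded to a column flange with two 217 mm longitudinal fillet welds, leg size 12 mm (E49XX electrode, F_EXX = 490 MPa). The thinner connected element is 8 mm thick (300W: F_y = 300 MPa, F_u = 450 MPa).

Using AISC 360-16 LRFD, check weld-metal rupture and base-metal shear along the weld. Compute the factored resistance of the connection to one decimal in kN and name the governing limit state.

625.0 kN (base-metal shear governs)

Weld metal: throat = 0.707×12 = 8.484 mm, L = 2×217 = 434 mm. φR_n = 0.75 × 0.6 × 490 × 8.484 × 434 = 811.9 kN.
Base metal shear (8 mm plate): yield φR_n = 1.0×0.6×300×8×434 = 625.0 kN; rupture φR_n = 0.75×0.6×450×8×434 = 703.1 kN; take 625.0 kN (yield).
Governing: min(811.9, 625.0) = 625.0 kN → base-metal shear.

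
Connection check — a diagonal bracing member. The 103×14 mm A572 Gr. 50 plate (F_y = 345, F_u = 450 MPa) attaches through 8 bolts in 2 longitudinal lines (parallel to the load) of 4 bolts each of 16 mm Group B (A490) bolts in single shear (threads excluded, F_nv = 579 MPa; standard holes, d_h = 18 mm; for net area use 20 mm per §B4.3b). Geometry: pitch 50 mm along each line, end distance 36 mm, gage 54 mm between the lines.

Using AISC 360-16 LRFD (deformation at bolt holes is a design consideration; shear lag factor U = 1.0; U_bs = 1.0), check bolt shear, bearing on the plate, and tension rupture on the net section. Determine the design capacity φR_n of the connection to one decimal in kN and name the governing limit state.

Bolt shear: A_b = π(16)²/4 = 201.06 mm². φR_n = 0.75 × 579 × 201.06 × 8 × 1 = 698.5 kN.
Bearing (14 mm plate, F_u = 450 MPa): end bolts L_c = 36 − 18/2 = 27, R_n = min(1.2×27×14×450, 2.4×16×14×450) = 204.12 kN/bolt; interior L_c = 50 − 18 = 32, R_n = 241.92 kN/bolt. φR_n = 0.75 × (2×204.12 + 6×241.92) = 1394.8 kN.
Tension rupture (net): A_n = (103 − 2×20)×14 = 882 mm² (U = 1.0, A_e = A_n). φR_n = 0.75 × 450 × 882 = 297.7 kN.
Governing: min(698.5, 1394.8, 297.7) = 297.7 kN → net-section rupture.

297.7 kN (net-section rupture governs)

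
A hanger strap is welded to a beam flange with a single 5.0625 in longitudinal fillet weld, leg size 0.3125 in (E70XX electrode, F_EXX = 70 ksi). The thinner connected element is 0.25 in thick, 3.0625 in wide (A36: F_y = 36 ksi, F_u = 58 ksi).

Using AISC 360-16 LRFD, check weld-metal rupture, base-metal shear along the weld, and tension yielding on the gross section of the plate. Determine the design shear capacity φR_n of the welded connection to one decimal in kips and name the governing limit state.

Weld metal: throat = 0.707×0.3125 = 0.22094 in, L = 5.0625 in. φR_n = 0.75 × 0.6 × 70 × 0.22094 × 5.0625 = 35.2 kips.
Base metal shear (0.25 in plate): yield φR_n = 1.0×0.6×36×0.25×5.0625 = 27.3 kips; rupture φR_n = 0.75×0.6×58×0.25×5.0625 = 33.0 kips; take 27.3 kips (yield).
Tension yield (gross): A_g = 3.0625×0.25 = 0.76563 in². φR_n = 0.90 × 36 × 0.76563 = 24.8 kips.
Governing: min(35.2, 27.3, 24.8) = 24.8 kips → gross-section yield.

24.8 kips (gross-section yield governs)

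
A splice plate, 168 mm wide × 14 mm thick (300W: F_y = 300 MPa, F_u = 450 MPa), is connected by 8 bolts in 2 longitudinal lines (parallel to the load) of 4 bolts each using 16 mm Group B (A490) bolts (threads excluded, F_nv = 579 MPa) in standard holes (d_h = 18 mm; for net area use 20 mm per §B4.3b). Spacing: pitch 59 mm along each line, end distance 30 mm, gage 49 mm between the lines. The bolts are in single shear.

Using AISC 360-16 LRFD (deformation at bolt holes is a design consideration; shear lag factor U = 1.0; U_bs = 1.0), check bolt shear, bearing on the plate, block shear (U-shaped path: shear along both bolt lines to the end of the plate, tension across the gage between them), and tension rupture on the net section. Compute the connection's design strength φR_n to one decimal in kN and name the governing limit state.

604.8 kN (net-section rupture governs)

Bolt shear: A_b = π(16)²/4 = 201.06 mm². φR_n = 0.75 × 579 × 201.06 × 8 × 1 = 698.5 kN.
Bearing (14 mm plate, F_u = 450 MPa): end bolts L_c = 30 − 18/2 = 21, R_n = min(1.2×21×14×450, 2.4×16×14×450) = 158.76 kN/bolt; interior L_c = 59 − 18 = 41, R_n = 241.92 kN/bolt. φR_n = 0.75 × (2×158.76 + 6×241.92) = 1326.8 kN.
Block shear: shear path 2×[30+3×59] = 2×207 mm, A_gv = 5796, A_nv = 2×(207 − 3.5×20)×14 = 3836 mm²; tension across gage: (49 − 1×20)×14 = 406 mm². R_n = min(0.6×450×3836, 0.6×300×5796) + 1.0×450×406 = min(1035.7, 1043.3) + 182.7 = 1218.4 kN. φR_n = 0.75 × 1218.4 = 913.8 kN.
Tension rupture (net): A_n = (168 − 2×20)×14 = 1792 mm² (U = 1.0, A_e = A_n). φR_n = 0.75 × 450 × 1792 = 604.8 kN.
Governing: min(698.5, 1326.8, 913.8, 604.8) = 604.8 kN → net-section rupture.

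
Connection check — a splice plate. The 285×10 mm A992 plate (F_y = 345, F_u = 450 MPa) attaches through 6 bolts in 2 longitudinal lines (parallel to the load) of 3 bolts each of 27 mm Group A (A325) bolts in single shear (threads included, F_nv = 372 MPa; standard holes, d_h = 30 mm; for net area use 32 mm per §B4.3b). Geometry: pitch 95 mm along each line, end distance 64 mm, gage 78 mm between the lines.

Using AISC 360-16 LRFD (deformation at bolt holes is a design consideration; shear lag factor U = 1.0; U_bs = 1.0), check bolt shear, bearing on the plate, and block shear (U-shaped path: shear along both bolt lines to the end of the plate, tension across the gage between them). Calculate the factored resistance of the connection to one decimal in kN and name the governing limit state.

Bolt shear: A_b = π(27)²/4 = 572.56 mm². φR_n = 0.75 × 372 × 572.56 × 6 × 1 = 958.5 kN.
Bearing (10 mm plate, F_u = 450 MPa): end bolts L_c = 64 − 30/2 = 49, R_n = min(1.2×49×10×450, 2.4×27×10×450) = 264.6 kN/bolt; interior L_c = 95 − 30 = 65, R_n = 291.6 kN/bolt. φR_n = 0.75 × (2×264.6 + 4×291.6) = 1271.7 kN.
Block shear: shear path 2×[64+2×95] = 2×254 mm, A_gv = 5080, A_nv = 2×(254 − 2.5×32)×10 = 3480 mm²; tension across gage: (78 − 1×32)×10 = 460 mm². R_n = min(0.6×450×3480, 0.6×345×5080) + 1.0×450×460 = min(939.6, 1051.6) + 207 = 1146.6 kN. φR_n = 0.75 × 1146.6 = 860.0 kN.
Governing: min(958.5, 1271.7, 860.0) = 860.0 kN → block shear.

860.0 kN (block shear governs)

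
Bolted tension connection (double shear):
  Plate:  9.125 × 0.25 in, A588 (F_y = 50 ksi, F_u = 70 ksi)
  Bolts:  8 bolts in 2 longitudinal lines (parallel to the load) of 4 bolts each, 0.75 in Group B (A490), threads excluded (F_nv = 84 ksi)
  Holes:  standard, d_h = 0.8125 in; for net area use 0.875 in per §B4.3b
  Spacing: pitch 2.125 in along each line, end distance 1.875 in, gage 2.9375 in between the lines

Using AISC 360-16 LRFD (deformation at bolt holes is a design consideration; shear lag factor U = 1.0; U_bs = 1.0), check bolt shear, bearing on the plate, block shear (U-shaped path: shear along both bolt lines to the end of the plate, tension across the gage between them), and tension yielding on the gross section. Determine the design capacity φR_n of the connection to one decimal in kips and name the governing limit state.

102.7 kips (gross-section yield governs)

Bolt shear: A_b = π(0.75)²/4 = 0.44179 in². φR_n = 0.75 × 84 × 0.44179 × 8 × 2 = 445.3 kips.
Bearing (0.25 in plate, F_u = 70 ksi): end bolts L_c = 1.875 − 0.8125/2 = 1.46875, R_n = min(1.2×1.46875×0.25×70, 2.4×0.75×0.25×70) = 30.844 kips/bolt; interior L_c = 2.125 − 0.8125 = 1.3125, R_n = 27.563 kips/bolt. φR_n = 0.75 × (2×30.844 + 6×27.563) = 170.3 kips.
Block shear: shear path 2×[1.875+3×2.125] = 2×8.25 in, A_gv = 4.125, A_nv = 2×(8.25 − 3.5×0.875)×0.25 = 2.5938 in²; tension across gage: (2.9375 − 1×0.875)×0.25 = 0.51563 in². R_n = min(0.6×70×2.5938, 0.6×50×4.125) + 1.0×70×0.51563 = min(108.94, 123.75) + 36.094 = 145.03 kips. φR_n = 0.75 × 145.03 = 108.8 kips.
Tension yield (gross): A_g = 9.125×0.25 = 2.2813 in². φR_n = 0.90 × 50 × 2.2813 = 102.7 kips.
Governing: min(445.3, 170.3, 108.8, 102.7) = 102.7 kips → gross-section yield.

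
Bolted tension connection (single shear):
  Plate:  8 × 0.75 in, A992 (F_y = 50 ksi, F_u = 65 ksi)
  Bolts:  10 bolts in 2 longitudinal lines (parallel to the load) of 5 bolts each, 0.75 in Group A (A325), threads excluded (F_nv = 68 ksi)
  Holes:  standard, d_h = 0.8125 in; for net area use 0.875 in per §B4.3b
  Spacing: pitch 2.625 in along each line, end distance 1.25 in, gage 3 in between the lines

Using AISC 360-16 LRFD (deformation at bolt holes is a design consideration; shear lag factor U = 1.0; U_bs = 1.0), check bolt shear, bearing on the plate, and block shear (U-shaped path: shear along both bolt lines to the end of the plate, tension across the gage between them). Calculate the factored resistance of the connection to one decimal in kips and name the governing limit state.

225.3 kips (bolt shear governs)

Bolt shear: A_b = π(0.75)²/4 = 0.44179 in². φR_n = 0.75 × 68 × 0.44179 × 10 × 1 = 225.3 kips.
Bearing (0.75 in plate, F_u = 65 ksi): end bolts L_c = 1.25 − 0.8125/2 = 0.84375, R_n = min(1.2×0.84375×0.75×65, 2.4×0.75×0.75×65) = 49.359 kips/bolt; interior L_c = 2.625 − 0.8125 = 1.8125, R_n = 87.75 kips/bolt. φR_n = 0.75 × (2×49.359 + 8×87.75) = 600.5 kips.
Block shear: shear path 2×[1.25+4×2.625] = 2×11.75 in, A_gv = 17.625, A_nv = 2×(11.75 − 4.5×0.875)×0.75 = 11.719 in²; tension across gage: (3 − 1×0.875)×0.75 = 1.5938 in². R_n = min(0.6×65×11.719, 0.6×50×17.625) + 1.0×65×1.5938 = min(457.04, 528.75) + 103.6 = 560.64 kips. φR_n = 0.75 × 560.64 = 420.5 kips.
Governing: min(225.3, 600.5, 420.5) = 225.3 kips → bolt shear.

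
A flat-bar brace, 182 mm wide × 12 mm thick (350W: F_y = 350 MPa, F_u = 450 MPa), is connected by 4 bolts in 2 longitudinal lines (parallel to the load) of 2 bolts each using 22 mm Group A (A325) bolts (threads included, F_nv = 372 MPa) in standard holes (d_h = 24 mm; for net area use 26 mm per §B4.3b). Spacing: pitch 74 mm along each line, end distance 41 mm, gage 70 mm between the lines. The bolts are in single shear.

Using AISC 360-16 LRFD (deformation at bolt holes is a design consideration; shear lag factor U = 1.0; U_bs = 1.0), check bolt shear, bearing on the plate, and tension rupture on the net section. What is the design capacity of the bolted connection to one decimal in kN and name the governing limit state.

424.2 kN (bolt shear governs)

Bolt shear: A_b = π(22)²/4 = 380.13 mm². φR_n = 0.75 × 372 × 380.13 × 4 × 1 = 424.2 kN.
Bearing (12 mm plate, F_u = 450 MPa): end bolts L_c = 41 − 24/2 = 29, R_n = min(1.2×29×12×450, 2.4×22×12×450) = 187.92 kN/bolt; interior L_c = 74 − 24 = 50, R_n = 285.12 kN/bolt. φR_n = 0.75 × (2×187.92 + 2×285.12) = 709.6 kN.
Tension rupture (net): A_n = (182 − 2×26)×12 = 1560 mm² (U = 1.0, A_e = A_n). φR_n = 0.75 × 450 × 1560 = 526.5 kN.
Governing: min(424.2, 709.6, 526.5) = 424.2 kN → bolt shear.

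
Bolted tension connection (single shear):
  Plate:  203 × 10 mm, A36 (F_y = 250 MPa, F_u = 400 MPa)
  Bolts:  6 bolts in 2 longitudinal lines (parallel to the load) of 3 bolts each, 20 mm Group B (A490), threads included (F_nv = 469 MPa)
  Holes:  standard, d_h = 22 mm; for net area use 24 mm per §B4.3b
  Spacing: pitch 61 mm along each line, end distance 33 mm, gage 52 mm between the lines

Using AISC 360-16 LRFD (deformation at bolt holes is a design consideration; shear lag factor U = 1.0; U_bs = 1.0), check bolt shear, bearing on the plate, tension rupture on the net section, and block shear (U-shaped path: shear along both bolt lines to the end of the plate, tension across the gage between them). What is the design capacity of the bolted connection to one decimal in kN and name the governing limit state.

Bolt shear: A_b = π(20)²/4 = 314.16 mm². φR_n = 0.75 × 469 × 314.16 × 6 × 1 = 663.0 kN.
Bearing (10 mm plate, F_u = 400 MPa): end bolts L_c = 33 − 22/2 = 22, R_n = min(1.2×22×10×400, 2.4×20×10×400) = 105.6 kN/bolt; interior L_c = 61 − 22 = 39, R_n = 187.2 kN/bolt. φR_n = 0.75 × (2×105.6 + 4×187.2) = 720.0 kN.
Tension rupture (net): A_n = (203 − 2×24)×10 = 1550 mm² (U = 1.0, A_e = A_n). φR_n = 0.75 × 400 × 1550 = 465.0 kN.
Block shear: shear path 2×[33+2×61] = 2×155 mm, A_gv = 3100, A_nv = 2×(155 − 2.5×24)×10 = 1900 mm²; tension across gage: (52 − 1×24)×10 = 280 mm². R_n = min(0.6×400×1900, 0.6×250×3100) + 1.0×400×280 = min(456, 465) + 112 = 568 kN. φR_n = 0.75 × 568 = 426.0 kN.
Governing: min(663.0, 720.0, 465.0, 426.0) = 426.0 kN → block shear.

426.0 kN (block shear governs)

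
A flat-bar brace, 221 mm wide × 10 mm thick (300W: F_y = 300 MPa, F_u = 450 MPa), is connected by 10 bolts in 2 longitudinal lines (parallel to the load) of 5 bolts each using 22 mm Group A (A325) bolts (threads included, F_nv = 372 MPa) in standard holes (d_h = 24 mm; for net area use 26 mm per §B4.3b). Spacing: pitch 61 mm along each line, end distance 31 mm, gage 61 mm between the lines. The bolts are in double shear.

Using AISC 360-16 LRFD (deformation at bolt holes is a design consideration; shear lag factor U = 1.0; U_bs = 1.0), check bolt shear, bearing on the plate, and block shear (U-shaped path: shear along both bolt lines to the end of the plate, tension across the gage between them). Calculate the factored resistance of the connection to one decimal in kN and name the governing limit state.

758.0 kN (block shear governs)

Bolt shear: A_b = π(22)²/4 = 380.13 mm². φR_n = 0.75 × 372 × 380.13 × 10 × 2 = 2121.1 kN.
Bearing (10 mm plate, F_u = 450 MPa): end bolts L_c = 31 − 24/2 = 19, R_n = min(1.2×19×10×450, 2.4×22×10×450) = 102.6 kN/bolt; interior L_c = 61 − 24 = 37, R_n = 199.8 kN/bolt. φR_n = 0.75 × (2×102.6 + 8×199.8) = 1352.7 kN.
Block shear: shear path 2×[31+4×61] = 2×275 mm, A_gv = 5500, A_nv = 2×(275 − 4.5×26)×10 = 3160 mm²; tension across gage: (61 − 1×26)×10 = 350 mm². R_n = min(0.6×450×3160, 0.6×300×5500) + 1.0×450×350 = min(853.2, 990) + 157.5 = 1010.7 kN. φR_n = 0.75 × 1010.7 = 758.0 kN.
Governing: min(2121.1, 1352.7, 758.0) = 758.0 kN → block shear.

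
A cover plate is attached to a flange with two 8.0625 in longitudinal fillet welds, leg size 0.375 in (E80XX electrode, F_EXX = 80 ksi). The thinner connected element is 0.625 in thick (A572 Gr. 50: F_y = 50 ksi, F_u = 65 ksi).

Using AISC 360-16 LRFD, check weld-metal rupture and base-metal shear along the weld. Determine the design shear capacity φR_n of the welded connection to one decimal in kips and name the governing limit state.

Weld metal: throat = 0.707×0.375 = 0.26513 in, L = 2×8.0625 = 16.125 in. φR_n = 0.75 × 0.6 × 80 × 0.26513 × 16.125 = 153.9 kips.
Base metal shear (0.625 in plate): yield φR_n = 1.0×0.6×50×0.625×16.125 = 302.3 kips; rupture φR_n = 0.75×0.6×65×0.625×16.125 = 294.8 kips; take 294.8 kips (rupture).
Governing: min(153.9, 294.8) = 153.9 kips → weld metal.

153.9 kips (weld metal governs)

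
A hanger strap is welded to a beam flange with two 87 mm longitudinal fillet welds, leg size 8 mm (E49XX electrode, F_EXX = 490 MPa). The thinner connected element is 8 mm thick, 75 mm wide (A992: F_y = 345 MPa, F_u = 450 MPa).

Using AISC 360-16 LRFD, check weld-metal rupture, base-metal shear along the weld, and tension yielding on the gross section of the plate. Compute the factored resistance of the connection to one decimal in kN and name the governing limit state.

Weld metal: throat = 0.707×8 = 5.656 mm, L = 2×87 = 174 mm. φR_n = 0.75 × 0.6 × 490 × 5.656 × 174 = 217.0 kN.
Base metal shear (8 mm plate): yield φR_n = 1.0×0.6×345×8×174 = 288.1 kN; rupture φR_n = 0.75×0.6×450×8×174 = 281.9 kN; take 281.9 kN (rupture).
Tension yield (gross): A_g = 75×8 = 600 mm². φR_n = 0.90 × 345 × 600 = 186.3 kN.
Governing: min(217.0, 281.9, 186.3) = 186.3 kN → gross-section yield.

186.3 kN (gross-section yield governs)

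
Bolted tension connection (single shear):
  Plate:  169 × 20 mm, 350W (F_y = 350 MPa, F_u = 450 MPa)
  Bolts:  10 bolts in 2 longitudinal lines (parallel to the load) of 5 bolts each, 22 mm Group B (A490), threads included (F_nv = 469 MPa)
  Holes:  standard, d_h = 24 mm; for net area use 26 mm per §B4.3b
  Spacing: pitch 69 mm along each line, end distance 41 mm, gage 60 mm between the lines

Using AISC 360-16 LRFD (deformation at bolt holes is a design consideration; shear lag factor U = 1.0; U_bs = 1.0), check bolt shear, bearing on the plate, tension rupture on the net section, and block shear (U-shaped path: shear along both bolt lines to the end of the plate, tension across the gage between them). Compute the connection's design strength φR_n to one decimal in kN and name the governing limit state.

Bolt shear: A_b = π(22)²/4 = 380.13 mm². φR_n = 0.75 × 469 × 380.13 × 10 × 1 = 1337.1 kN.
Bearing (20 mm plate, F_u = 450 MPa): end bolts L_c = 41 − 24/2 = 29, R_n = min(1.2×29×20×450, 2.4×22×20×450) = 313.2 kN/bolt; interior L_c = 69 − 24 = 45, R_n = 475.2 kN/bolt. φR_n = 0.75 × (2×313.2 + 8×475.2) = 3321.0 kN.
Tension rupture (net): A_n = (169 − 2×26)×20 = 2340 mm² (U = 1.0, A_e = A_n). φR_n = 0.75 × 450 × 2340 = 789.8 kN.
Block shear: shear path 2×[41+4×69] = 2×317 mm, A_gv = 12680, A_nv = 2×(317 − 4.5×26)×20 = 8000 mm²; tension across gage: (60 − 1×26)×20 = 680 mm². R_n = min(0.6×450×8000, 0.6×350×12680) + 1.0×450×680 = min(2160, 2662.8) + 306 = 2466 kN. φR_n = 0.75 × 2466 = 1849.5 kN.
Governing: min(1337.1, 3321.0, 789.8, 1849.5) = 789.8 kN → net-section rupture.

789.8 kN (net-section rupture governs)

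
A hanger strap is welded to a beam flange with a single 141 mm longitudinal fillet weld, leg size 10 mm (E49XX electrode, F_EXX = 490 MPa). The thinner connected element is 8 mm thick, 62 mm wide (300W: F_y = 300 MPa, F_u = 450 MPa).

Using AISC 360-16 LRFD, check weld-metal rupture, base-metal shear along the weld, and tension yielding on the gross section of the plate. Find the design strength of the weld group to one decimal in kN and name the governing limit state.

133.9 kN (gross-section yield governs)

Weld metal: throat = 0.707×10 = 7.07 mm, L = 141 mm. φR_n = 0.75 × 0.6 × 490 × 7.07 × 141 = 219.8 kN.
Base metal shear (8 mm plate): yield φR_n = 1.0×0.6×300×8×141 = 203.0 kN; rupture φR_n = 0.75×0.6×450×8×141 = 228.4 kN; take 203.0 kN (yield).
Tension yield (gross): A_g = 62×8 = 496 mm². φR_n = 0.90 × 300 × 496 = 133.9 kN.
Governing: min(219.8, 203.0, 133.9) = 133.9 kN → gross-section yield.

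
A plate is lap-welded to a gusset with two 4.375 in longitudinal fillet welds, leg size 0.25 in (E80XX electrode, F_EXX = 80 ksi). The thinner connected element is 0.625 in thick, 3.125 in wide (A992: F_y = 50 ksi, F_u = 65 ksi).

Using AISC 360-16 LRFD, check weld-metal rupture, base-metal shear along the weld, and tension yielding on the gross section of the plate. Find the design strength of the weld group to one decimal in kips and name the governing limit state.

55.7 kips (weld metal governs)

Weld metal: throat = 0.707×0.25 = 0.17675 in, L = 2×4.375 = 8.75 in. φR_n = 0.75 × 0.6 × 80 × 0.17675 × 8.75 = 55.7 kips.
Base metal shear (0.625 in plate): yield φR_n = 1.0×0.6×50×0.625×8.75 = 164.1 kips; rupture φR_n = 0.75×0.6×65×0.625×8.75 = 160.0 kips; take 160.0 kips (rupture).
Tension yield (gross): A_g = 3.125×0.625 = 1.9531 in². φR_n = 0.90 × 50 × 1.9531 = 87.9 kips.
Governing: min(55.7, 160.0, 87.9) = 55.7 kips → weld metal.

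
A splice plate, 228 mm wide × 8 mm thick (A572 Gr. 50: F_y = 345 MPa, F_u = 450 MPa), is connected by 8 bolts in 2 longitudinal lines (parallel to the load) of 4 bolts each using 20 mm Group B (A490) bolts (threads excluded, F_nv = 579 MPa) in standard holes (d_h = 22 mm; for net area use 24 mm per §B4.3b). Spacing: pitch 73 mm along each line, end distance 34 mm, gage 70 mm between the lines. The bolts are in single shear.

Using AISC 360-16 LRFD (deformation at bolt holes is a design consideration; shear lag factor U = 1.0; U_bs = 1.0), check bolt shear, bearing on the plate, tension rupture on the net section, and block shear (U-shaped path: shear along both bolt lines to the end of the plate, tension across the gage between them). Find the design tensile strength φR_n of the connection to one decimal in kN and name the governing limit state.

486.0 kN (net-section rupture governs)

Bolt shear: A_b = π(20)²/4 = 314.16 mm². φR_n = 0.75 × 579 × 314.16 × 8 × 1 = 1091.4 kN.
Bearing (8 mm plate, F_u = 450 MPa): end bolts L_c = 34 − 22/2 = 23, R_n = min(1.2×23×8×450, 2.4×20×8×450) = 99.36 kN/bolt; interior L_c = 73 − 22 = 51, R_n = 172.8 kN/bolt. φR_n = 0.75 × (2×99.36 + 6×172.8) = 926.6 kN.
Tension rupture (net): A_n = (228 − 2×24)×8 = 1440 mm² (U = 1.0, A_e = A_n). φR_n = 0.75 × 450 × 1440 = 486.0 kN.
Block shear: shear path 2×[34+3×73] = 2×253 mm, A_gv = 4048, A_nv = 2×(253 − 3.5×24)×8 = 2704 mm²; tension across gage: (70 − 1×24)×8 = 368 mm². R_n = min(0.6×450×2704, 0.6×345×4048) + 1.0×450×368 = min(730.08, 837.94) + 165.6 = 895.68 kN. φR_n = 0.75 × 895.68 = 671.8 kN.
Governing: min(1091.4, 926.6, 486.0, 671.8) = 486.0 kN → net-section rupture.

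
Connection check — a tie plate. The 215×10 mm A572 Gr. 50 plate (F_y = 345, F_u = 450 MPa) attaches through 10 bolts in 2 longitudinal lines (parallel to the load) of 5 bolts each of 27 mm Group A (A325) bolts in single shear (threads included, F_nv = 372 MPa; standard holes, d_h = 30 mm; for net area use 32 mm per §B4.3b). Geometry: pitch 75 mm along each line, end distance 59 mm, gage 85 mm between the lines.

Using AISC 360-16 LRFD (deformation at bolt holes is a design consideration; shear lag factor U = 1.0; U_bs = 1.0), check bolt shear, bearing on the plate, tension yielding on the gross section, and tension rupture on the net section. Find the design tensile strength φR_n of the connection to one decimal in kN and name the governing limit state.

Bolt shear: A_b = π(27)²/4 = 572.56 mm². φR_n = 0.75 × 372 × 572.56 × 10 × 1 = 1597.4 kN.
Bearing (10 mm plate, F_u = 450 MPa): end bolts L_c = 59 − 30/2 = 44, R_n = min(1.2×44×10×450, 2.4×27×10×450) = 237.6 kN/bolt; interior L_c = 75 − 30 = 45, R_n = 243 kN/bolt. φR_n = 0.75 × (2×237.6 + 8×243) = 1814.4 kN.
Tension yield (gross): A_g = 215×10 = 2150 mm². φR_n = 0.90 × 345 × 2150 = 667.6 kN.
Tension rupture (net): A_n = (215 − 2×32)×10 = 1510 mm² (U = 1.0, A_e = A_n). φR_n = 0.75 × 450 × 1510 = 509.6 kN.
Governing: min(1597.4, 1814.4, 667.6, 509.6) = 509.6 kN → net-section rupture.

509.6 kN (net-section rupture governs)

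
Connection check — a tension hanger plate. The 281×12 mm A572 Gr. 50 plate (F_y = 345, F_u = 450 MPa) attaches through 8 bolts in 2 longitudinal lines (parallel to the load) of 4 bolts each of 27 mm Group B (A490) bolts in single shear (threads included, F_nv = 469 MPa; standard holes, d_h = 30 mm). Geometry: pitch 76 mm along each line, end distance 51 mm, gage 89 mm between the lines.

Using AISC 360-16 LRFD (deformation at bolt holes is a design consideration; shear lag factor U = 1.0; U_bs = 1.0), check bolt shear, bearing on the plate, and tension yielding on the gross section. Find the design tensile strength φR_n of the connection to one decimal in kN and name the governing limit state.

1047.0 kN (gross-section yield governs)

Bolt shear: A_b = π(27)²/4 = 572.56 mm². φR_n = 0.75 × 469 × 572.56 × 8 × 1 = 1611.2 kN.
Bearing (12 mm plate, F_u = 450 MPa): end bolts L_c = 51 − 30/2 = 36, R_n = min(1.2×36×12×450, 2.4×27×12×450) = 233.28 kN/bolt; interior L_c = 76 − 30 = 46, R_n = 298.08 kN/bolt. φR_n = 0.75 × (2×233.28 + 6×298.08) = 1691.3 kN.
Tension yield (gross): A_g = 281×12 = 3372 mm². φR_n = 0.90 × 345 × 3372 = 1047.0 kN.
Governing: min(1611.2, 1691.3, 1047.0) = 1047.0 kN → gross-section yield.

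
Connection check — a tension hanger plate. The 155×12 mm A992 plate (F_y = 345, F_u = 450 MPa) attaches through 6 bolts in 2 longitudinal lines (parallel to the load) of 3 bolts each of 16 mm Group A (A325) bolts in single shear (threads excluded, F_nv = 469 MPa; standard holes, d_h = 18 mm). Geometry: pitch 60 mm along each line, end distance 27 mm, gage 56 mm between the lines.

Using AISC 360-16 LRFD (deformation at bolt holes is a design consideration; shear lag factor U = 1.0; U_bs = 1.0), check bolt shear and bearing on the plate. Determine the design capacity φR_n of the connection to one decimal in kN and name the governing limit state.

424.3 kN (bolt shear governs)

Bolt shear: A_b = π(16)²/4 = 201.06 mm². φR_n = 0.75 × 469 × 201.06 × 6 × 1 = 424.3 kN.
Bearing (12 mm plate, F_u = 450 MPa): end bolts L_c = 27 − 18/2 = 18, R_n = min(1.2×18×12×450, 2.4×16×12×450) = 116.64 kN/bolt; interior L_c = 60 − 18 = 42, R_n = 207.36 kN/bolt. φR_n = 0.75 × (2×116.64 + 4×207.36) = 797.0 kN.
Governing: min(424.3, 797.0) = 424.3 kN → bolt shear.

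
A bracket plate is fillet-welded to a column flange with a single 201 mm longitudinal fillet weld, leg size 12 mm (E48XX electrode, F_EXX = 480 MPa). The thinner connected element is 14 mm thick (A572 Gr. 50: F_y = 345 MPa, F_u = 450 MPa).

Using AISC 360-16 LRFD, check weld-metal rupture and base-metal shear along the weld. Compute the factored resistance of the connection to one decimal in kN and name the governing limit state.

Weld metal: throat = 0.707×12 = 8.484 mm, L = 201 mm. φR_n = 0.75 × 0.6 × 480 × 8.484 × 201 = 368.3 kN.
Base metal shear (14 mm plate): yield φR_n = 1.0×0.6×345×14×201 = 582.5 kN; rupture φR_n = 0.75×0.6×450×14×201 = 569.8 kN; take 569.8 kN (rupture).
Governing: min(368.3, 569.8) = 368.3 kN → weld metal.

368.3 kN (weld metal governs)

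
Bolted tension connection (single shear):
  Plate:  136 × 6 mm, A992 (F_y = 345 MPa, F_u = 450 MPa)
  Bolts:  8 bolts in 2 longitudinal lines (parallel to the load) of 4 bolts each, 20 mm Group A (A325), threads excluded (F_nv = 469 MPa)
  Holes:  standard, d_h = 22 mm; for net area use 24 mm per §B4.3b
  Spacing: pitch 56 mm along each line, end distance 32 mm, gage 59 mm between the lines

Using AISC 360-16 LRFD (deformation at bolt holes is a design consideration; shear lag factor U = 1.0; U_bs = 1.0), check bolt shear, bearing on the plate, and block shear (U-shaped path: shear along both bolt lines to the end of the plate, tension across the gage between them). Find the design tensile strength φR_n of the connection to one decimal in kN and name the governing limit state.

352.8 kN (block shear governs)

Bolt shear: A_b = π(20)²/4 = 314.16 mm². φR_n = 0.75 × 469 × 314.16 × 8 × 1 = 884.0 kN.
Bearing (6 mm plate, F_u = 450 MPa): end bolts L_c = 32 − 22/2 = 21, R_n = min(1.2×21×6×450, 2.4×20×6×450) = 68.04 kN/bolt; interior L_c = 56 − 22 = 34, R_n = 110.16 kN/bolt. φR_n = 0.75 × (2×68.04 + 6×110.16) = 597.8 kN.
Block shear: shear path 2×[32+3×56] = 2×200 mm, A_gv = 2400, A_nv = 2×(200 − 3.5×24)×6 = 1392 mm²; tension across gage: (59 − 1×24)×6 = 210 mm². R_n = min(0.6×450×1392, 0.6×345×2400) + 1.0×450×210 = min(375.84, 496.8) + 94.5 = 470.34 kN. φR_n = 0.75 × 470.34 = 352.8 kN.
Governing: min(884.0, 597.8, 352.8) = 352.8 kN → block shear.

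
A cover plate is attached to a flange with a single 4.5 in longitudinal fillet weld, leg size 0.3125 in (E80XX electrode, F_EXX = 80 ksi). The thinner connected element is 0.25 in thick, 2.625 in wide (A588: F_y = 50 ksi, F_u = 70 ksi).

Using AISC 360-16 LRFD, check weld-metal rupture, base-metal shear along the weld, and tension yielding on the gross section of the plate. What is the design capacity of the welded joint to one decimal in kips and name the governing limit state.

29.5 kips (gross-section yield governs)

Weld metal: throat = 0.707×0.3125 = 0.22094 in, L = 4.5 in. φR_n = 0.75 × 0.6 × 80 × 0.22094 × 4.5 = 35.8 kips.
Base metal shear (0.25 in plate): yield φR_n = 1.0×0.6×50×0.25×4.5 = 33.8 kips; rupture φR_n = 0.75×0.6×70×0.25×4.5 = 35.4 kips; take 33.8 kips (yield).
Tension yield (gross): A_g = 2.625×0.25 = 0.65625 in². φR_n = 0.90 × 50 × 0.65625 = 29.5 kips.
Governing: min(35.8, 33.8, 29.5) = 29.5 kips → gross-section yield.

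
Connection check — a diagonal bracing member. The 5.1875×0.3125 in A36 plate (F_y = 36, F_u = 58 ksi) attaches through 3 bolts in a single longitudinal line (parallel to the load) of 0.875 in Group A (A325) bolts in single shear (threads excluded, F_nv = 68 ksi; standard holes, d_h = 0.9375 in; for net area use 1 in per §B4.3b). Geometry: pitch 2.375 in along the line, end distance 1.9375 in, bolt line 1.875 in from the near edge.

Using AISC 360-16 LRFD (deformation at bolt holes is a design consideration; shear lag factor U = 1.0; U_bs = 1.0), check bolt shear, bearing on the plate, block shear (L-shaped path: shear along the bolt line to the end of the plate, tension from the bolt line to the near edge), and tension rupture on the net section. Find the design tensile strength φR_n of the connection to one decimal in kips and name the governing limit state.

Bolt shear: A_b = π(0.875)²/4 = 0.60132 in². φR_n = 0.75 × 68 × 0.60132 × 3 × 1 = 92.0 kips.
Bearing (0.3125 in plate, F_u = 58 ksi): end bolts L_c = 1.9375 − 0.9375/2 = 1.46875, R_n = min(1.2×1.46875×0.3125×58, 2.4×0.875×0.3125×58) = 31.945 kips/bolt; interior L_c = 2.375 − 0.9375 = 1.4375, R_n = 31.266 kips/bolt. φR_n = 0.75 × (1×31.945 + 2×31.266) = 70.9 kips.
Block shear: shear path 1×[1.9375+2×2.375] = 1×6.6875 in, A_gv = 2.0898, A_nv = 1×(6.6875 − 2.5×1)×0.3125 = 1.3086 in²; tension to near edge: (1.875 − 0.5×1)×0.3125 = 0.42969 in². R_n = min(0.6×58×1.3086, 0.6×36×2.0898) + 1.0×58×0.42969 = min(45.539, 45.14) + 24.922 = 70.062 kips. φR_n = 0.75 × 70.062 = 52.5 kips.
Tension rupture (net): A_n = (5.1875 − 1×1)×0.3125 = 1.3086 in² (U = 1.0, A_e = A_n). φR_n = 0.75 × 58 × 1.3086 = 56.9 kips.
Governing: min(92.0, 70.9, 52.5, 56.9) = 52.5 kips → block shear.

52.5 kips (block shear governs)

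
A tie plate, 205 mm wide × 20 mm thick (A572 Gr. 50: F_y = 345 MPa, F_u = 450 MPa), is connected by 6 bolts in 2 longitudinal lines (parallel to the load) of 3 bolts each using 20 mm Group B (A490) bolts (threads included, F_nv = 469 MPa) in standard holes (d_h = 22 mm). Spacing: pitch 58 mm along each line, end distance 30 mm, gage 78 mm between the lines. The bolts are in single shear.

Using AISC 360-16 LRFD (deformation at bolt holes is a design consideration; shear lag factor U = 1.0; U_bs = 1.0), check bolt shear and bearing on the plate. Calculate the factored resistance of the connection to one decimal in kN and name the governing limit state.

Bolt shear: A_b = π(20)²/4 = 314.16 mm². φR_n = 0.75 × 469 × 314.16 × 6 × 1 = 663.0 kN.
Bearing (20 mm plate, F_u = 450 MPa): end bolts L_c = 30 − 22/2 = 19, R_n = min(1.2×19×20×450, 2.4×20×20×450) = 205.2 kN/bolt; interior L_c = 58 − 22 = 36, R_n = 388.8 kN/bolt. φR_n = 0.75 × (2×205.2 + 4×388.8) = 1474.2 kN.
Governing: min(663.0, 1474.2) = 663.0 kN → bolt shear.

663.0 kN (bolt shear governs)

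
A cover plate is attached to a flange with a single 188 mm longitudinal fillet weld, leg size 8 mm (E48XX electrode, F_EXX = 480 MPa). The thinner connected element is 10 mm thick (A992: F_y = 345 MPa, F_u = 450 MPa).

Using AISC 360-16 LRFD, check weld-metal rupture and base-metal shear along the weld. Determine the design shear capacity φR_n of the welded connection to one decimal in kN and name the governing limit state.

Weld metal: throat = 0.707×8 = 5.656 mm, L = 188 mm. φR_n = 0.75 × 0.6 × 480 × 5.656 × 188 = 229.7 kN.
Base metal shear (10 mm plate): yield φR_n = 1.0×0.6×345×10×188 = 389.2 kN; rupture φR_n = 0.75×0.6×450×10×188 = 380.7 kN; take 380.7 kN (rupture).
Governing: min(229.7, 380.7) = 229.7 kN → weld metal.

229.7 kN (weld metal governs)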